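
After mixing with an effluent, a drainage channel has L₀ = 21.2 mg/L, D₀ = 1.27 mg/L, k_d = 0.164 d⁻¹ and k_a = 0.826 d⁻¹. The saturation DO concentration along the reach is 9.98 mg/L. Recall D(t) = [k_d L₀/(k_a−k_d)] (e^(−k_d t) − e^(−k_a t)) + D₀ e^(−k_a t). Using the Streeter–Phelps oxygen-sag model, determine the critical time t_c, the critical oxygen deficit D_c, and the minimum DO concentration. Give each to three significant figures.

t_c ≈ 2.02 d; D_c ≈ 3.02 mg/L; min DO ≈ 6.96 mg/L

At the critical point dD/dt = 0, so k_d L₀ e^(−k_d t) = k_a D. Substituting D(t) from the Streeter–Phelps equation and solving for t gives
t_c = ln[(k_a/k_d)(1 − D₀(k_a−k_d)/(k_d L₀))] / (k_a−k_d).
Here k_a−k_d = 0.6620 d⁻¹ and 1 − D₀(k_a−k_d)/(k_d L₀) = 1 − 1.27×0.6620/(0.164×21.2) = 0.7582, so
t_c = ln(5.037 × 0.7582) / 0.6620 = 1.340 / 0.6620 = 2.024 d.
D_c = (k_d/k_a) L₀ e^(−k_d t_c) = (0.164/0.826) × 21.2 × e^(−0.164×2.024) = 0.1985 × 21.2 × 0.7175 = 3.020 mg/L.
Minimum DO = C_s − D_c = 9.98 − 3.020 = 6.960 mg/L.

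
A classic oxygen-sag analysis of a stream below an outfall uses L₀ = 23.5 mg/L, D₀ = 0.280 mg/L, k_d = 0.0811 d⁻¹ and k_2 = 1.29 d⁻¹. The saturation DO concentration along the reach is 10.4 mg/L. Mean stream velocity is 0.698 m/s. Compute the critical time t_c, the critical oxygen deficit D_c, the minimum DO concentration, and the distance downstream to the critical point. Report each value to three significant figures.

t_c ≈ 2.13 d; D_c ≈ 1.24 mg/L; min DO ≈ 9.16 mg/L; x_c ≈ 128 km

t_c = [1/(k_2−k_d)] ln[(k_2/k_d)(1 − D₀(k_2−k_d)/(k_d L₀))]
= [1/(1.29−0.0811)] ln[(1.29/0.0811)(1 − 0.280×1.209/(0.0811×23.5))]
= (1/1.209) ln[15.91 × 0.8224] = 0.8272 × ln(13.08) = 0.8272 × 2.571 = 2.127 d.
D_c = (k_d/k_2) L₀ e^(−k_d t_c) = (0.0811/1.29) × 23.5 × e^(−0.0811×2.127) = 0.06287 × 23.5 × 0.8416 = 1.243 mg/L.
Minimum DO = C_s − D_c = 10.4 − 1.243 = 9.157 mg/L.
x_c = v t_c = 0.698 m/s × 2.127 d × 86400 s/d = 128300 m ≈ 128 km.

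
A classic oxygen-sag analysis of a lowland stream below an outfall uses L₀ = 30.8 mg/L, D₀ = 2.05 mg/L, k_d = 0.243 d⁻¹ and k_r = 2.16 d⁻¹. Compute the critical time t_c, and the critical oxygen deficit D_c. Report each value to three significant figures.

At the critical point dD/dt = 0, so k_d L₀ e^(−k_d t) = k_r D. Substituting D(t) from the Streeter–Phelps equation and solving for t gives
t_c = ln[(k_r/k_d)(1 − D₀(k_r−k_d)/(k_d L₀))] / (k_r−k_d).
Here k_r−k_d = 1.917 d⁻¹ and 1 − D₀(k_r−k_d)/(k_d L₀) = 1 − 2.05×1.917/(0.243×30.8) = 0.4749, so
t_c = ln(8.889 × 0.4749) / 1.917 = 1.440 / 1.917 = 0.7513 d.
L(t_c) = L₀ e^(−k_d t_c) = 30.8 × 0.8331 = 25.66 mg/L, and at the critical point k_r D_c = k_d L, so D_c = (0.243/2.16) × 25.66 = 2.887 mg/L.

t_c ≈ 0.751 d; D_c ≈ 2.89 mg/L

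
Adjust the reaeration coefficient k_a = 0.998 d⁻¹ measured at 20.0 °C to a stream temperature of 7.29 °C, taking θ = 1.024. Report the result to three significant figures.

k_a(T₂) = k_a(T₁) · θ^(T₂−T₁) = 0.998 × 1.024^(7.29−20.0)
= 0.998 × 1.024^-12.7 = 0.998 × 0.7398 = 0.7383 d⁻¹.

k_a ≈ 0.738 d⁻¹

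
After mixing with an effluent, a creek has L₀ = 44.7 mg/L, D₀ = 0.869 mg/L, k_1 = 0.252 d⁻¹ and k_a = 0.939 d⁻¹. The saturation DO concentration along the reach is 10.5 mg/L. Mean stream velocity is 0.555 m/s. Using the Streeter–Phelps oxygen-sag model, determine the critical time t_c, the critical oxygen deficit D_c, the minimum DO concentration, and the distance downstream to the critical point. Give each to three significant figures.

t_c = [1/(k_a−k_1)] ln[(k_a/k_1)(1 − D₀(k_a−k_1)/(k_1 L₀))]
= [1/(0.939−0.252)] ln[(0.939/0.252)(1 − 0.869×0.6870/(0.252×44.7))]
= (1/0.6870) ln[3.726 × 0.9470] = 1.456 × ln(3.529) = 1.456 × 1.261 = 1.835 d.
D_c = (k_1/k_a) L₀ e^(−k_1 t_c) = (0.252/0.939) × 44.7 × e^(−0.252×1.835) = 0.2684 × 44.7 × 0.6297 = 7.554 mg/L.
Minimum DO = C_s − D_c = 10.5 − 7.554 = 2.946 mg/L.
x_c = v t_c = 0.555 m/s × 1.835 d × 86400 s/d = 88010 m ≈ 88.0 km.

t_c ≈ 1.84 d; D_c ≈ 7.55 mg/L; min DO ≈ 2.95 mg/L; x_c ≈ 88.0 km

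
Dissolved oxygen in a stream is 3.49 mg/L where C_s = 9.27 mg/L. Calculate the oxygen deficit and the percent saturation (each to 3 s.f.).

D ≈ 5.78 mg/L; 37.6 % saturation

D = C_s − C = 9.27 − 3.49 = 5.78 mg/L.
% saturation = 3.49/9.27 × 100 = 37.6 %.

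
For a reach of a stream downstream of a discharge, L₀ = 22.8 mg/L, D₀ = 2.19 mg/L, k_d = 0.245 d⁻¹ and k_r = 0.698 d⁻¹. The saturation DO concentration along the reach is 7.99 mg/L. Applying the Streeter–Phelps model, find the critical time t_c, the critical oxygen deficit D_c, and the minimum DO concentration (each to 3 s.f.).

t_c = [1/(k_r−k_d)] ln[(k_r/k_d)(1 − D₀(k_r−k_d)/(k_d L₀))]
= [1/(0.698−0.245)] ln[(0.698/0.245)(1 − 2.19×0.4530/(0.245×22.8))]
= (1/0.4530) ln[2.849 × 0.8224] = 2.208 × ln(2.343) = 2.208 × 0.8514 = 1.880 d.
D_c = (k_d/k_r) L₀ e^(−k_d t_c) = (0.245/0.698) × 22.8 × e^(−0.245×1.880) = 0.3510 × 22.8 × 0.6310 = 5.050 mg/L.
Minimum DO = C_s − D_c = 7.99 − 5.050 = 2.940 mg/L.

t_c ≈ 1.88 d; D_c ≈ 5.05 mg/L; min DO ≈ 2.94 mg/L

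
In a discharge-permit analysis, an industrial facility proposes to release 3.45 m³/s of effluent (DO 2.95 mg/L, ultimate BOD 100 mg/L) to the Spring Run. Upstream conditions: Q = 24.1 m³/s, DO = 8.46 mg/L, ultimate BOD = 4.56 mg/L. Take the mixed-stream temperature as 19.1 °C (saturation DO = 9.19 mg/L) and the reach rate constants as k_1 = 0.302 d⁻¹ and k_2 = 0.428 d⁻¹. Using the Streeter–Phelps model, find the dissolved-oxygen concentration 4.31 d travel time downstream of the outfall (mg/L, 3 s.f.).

Mixed DO = (24.1×8.46 + 3.45×2.95)/(24.1+3.45) = 214.1/27.55 = 7.770 mg/L.
Mixed L₀ = (24.1×4.56 + 3.45×100)/(27.55) = 454.9/27.55 = 16.51 mg/L.
Initial deficit D₀ = C_s − DO₀ = 9.19 − 7.770 = 1.420 mg/L.
D(4.31) = [0.302×16.51/(0.428−0.302)](e^(−0.302×4.31) − e^(−0.428×4.31)) + 1.420 e^(−0.428×4.31)
= 39.58 × (0.2721 − 0.1581) + 1.420 × 0.1581 = 4.737 mg/L.
DO = 9.19 − 4.737 = 4.453 mg/L.

DO ≈ 4.45 mg/L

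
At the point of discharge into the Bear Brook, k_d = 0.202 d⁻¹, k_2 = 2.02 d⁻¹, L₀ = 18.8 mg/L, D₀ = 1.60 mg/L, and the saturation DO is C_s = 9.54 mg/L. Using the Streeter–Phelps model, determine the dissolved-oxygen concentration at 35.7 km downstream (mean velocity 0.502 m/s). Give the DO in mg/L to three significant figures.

Travel time t = x/v = 35.7 km / (0.502 m/s) = 35700 m / 0.502 m/s = 71120 s = 0.8231 d.
k_d L₀/(k_2−k_d) = 0.202×18.8/(2.02−0.202) = 3.798/1.818 = 2.089 mg/L.
e^(−k_d t) = e^(−0.202×0.8231) = 0.8468; e^(−k_2 t) = e^(−2.02×0.8231) = 0.1896.
D = 2.089 × (0.8468 − 0.1896) + 1.60 × 0.1896 = 1.373 + 0.3034 = 1.676 mg/L.
DO = C_s − D = 9.54 − 1.676 = 7.864 mg/L.

DO ≈ 7.86 mg/L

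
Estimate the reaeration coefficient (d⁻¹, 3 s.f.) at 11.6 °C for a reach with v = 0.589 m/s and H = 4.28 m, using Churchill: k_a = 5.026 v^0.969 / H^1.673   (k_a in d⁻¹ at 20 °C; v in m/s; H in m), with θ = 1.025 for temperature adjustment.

k_a ≈ 0.215 d⁻¹

k_a(20) = 5.026 × 0.589^0.969 / 4.28^1.673 = 5.026 × 0.5987 / 11.39 = 0.2643 d⁻¹.
k_a(11.6) = 0.2643 × 1.025^(11.6−20) = 0.2643 × 0.8127 = 0.2148 d⁻¹.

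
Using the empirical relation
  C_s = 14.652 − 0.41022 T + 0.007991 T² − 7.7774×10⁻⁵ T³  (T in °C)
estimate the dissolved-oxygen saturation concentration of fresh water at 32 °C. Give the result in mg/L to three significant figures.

C_s = 14.652 − 0.41022×32 + 0.007991×32² − 7.7774×10⁻⁵×32³ = 7.159 mg/L.

C_s ≈ 7.16 mg/L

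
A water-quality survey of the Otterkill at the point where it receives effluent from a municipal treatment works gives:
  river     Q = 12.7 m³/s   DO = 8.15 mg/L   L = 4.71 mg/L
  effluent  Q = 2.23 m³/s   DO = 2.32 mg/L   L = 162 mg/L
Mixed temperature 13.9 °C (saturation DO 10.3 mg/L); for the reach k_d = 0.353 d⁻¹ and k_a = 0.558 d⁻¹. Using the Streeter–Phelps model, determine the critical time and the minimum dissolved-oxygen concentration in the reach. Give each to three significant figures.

Mixed DO = (12.7×8.15 + 2.23×2.32)/(12.7+2.23) = 108.7/14.93 = 7.279 mg/L.
Mixed L₀ = (12.7×4.71 + 2.23×162)/(14.93) = 421.1/14.93 = 28.20 mg/L.
Initial deficit D₀ = C_s − DO₀ = 10.3 − 7.279 = 3.021 mg/L.
t_c = (1/0.2050) ln[(0.558/0.353)(1 − 3.021×0.2050/(0.353×28.20))] = 4.878 × ln(1.482) = 1.920 d.
D_c = (0.353/0.558) × 28.20 × e^(−0.353×1.920) = 0.6326 × 28.20 × 0.5077 = 9.058 mg/L.
Minimum DO = 10.3 − 9.058 = 1.242 mg/L.

t_c ≈ 1.92 d; minimum DO ≈ 1.24 mg/L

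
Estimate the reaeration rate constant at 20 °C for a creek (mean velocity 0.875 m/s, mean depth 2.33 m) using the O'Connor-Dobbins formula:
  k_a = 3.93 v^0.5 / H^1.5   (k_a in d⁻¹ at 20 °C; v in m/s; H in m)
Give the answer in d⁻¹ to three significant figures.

k_a = 3.93 × 0.875^0.5 / 2.33^1.5 = 3.93 × 0.9354 / 3.557 = 1.034 d⁻¹.

k_a ≈ 1.03 d⁻¹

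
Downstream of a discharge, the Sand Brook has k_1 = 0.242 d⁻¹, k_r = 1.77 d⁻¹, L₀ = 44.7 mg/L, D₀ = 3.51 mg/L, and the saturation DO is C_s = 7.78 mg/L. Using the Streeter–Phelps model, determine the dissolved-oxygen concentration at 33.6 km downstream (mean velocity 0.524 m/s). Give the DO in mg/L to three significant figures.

DO ≈ 2.82 mg/L

Travel time t = x/v = 33.6 km / (0.524 m/s) = 33600 m / 0.524 m/s = 64120 s = 0.7422 d.
k_1 L₀/(k_r−k_1) = 0.242×44.7/(1.77−0.242) = 10.82/1.528 = 7.079 mg/L.
e^(−k_1 t) = e^(−0.242×0.7422) = 0.8356; e^(−k_r t) = e^(−1.77×0.7422) = 0.2688.
D = 7.079 × (0.8356 − 0.2688) + 3.51 × 0.2688 = 4.012 + 0.9437 = 4.956 mg/L.
DO = C_s − D = 7.78 − 4.956 = 2.824 mg/L.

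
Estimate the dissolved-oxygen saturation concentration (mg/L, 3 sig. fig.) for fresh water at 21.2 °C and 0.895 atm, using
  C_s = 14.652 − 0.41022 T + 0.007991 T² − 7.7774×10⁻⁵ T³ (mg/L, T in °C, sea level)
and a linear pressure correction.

At sea level: C_s = 14.652 − 0.41022×21.2 + 0.007991×21.2² − 7.7774×10⁻⁵×21.2³ = 8.806 mg/L.
Pressure correction: C_s' = 8.806 × 0.895 = 7.881 mg/L.

C_s ≈ 7.88 mg/L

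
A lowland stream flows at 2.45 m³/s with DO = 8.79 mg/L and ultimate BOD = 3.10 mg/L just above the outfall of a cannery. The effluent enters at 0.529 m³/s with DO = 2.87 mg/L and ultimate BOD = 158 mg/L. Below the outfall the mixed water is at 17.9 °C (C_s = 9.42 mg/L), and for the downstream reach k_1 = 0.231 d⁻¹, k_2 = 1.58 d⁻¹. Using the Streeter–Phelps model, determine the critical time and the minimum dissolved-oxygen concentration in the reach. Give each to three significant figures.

t_c ≈ 1.14 d; minimum DO ≈ 5.98 mg/L

Mixed DO = (2.45×8.79 + 0.529×2.87)/(2.45+0.529) = 23.05/2.979 = 7.739 mg/L.
Mixed L₀ = (2.45×3.10 + 0.529×158)/(2.979) = 91.18/2.979 = 30.61 mg/L.
Initial deficit D₀ = C_s − DO₀ = 9.42 − 7.739 = 1.681 mg/L.
t_c = (1/1.349) ln[(1.58/0.231)(1 − 1.681×1.349/(0.231×30.61))] = 0.7413 × ln(4.646) = 1.139 d.
D_c = (0.231/1.58) × 30.61 × e^(−0.231×1.139) = 0.1462 × 30.61 × 0.7687 = 3.440 mg/L.
Minimum DO = 9.42 − 3.440 = 5.980 mg/L.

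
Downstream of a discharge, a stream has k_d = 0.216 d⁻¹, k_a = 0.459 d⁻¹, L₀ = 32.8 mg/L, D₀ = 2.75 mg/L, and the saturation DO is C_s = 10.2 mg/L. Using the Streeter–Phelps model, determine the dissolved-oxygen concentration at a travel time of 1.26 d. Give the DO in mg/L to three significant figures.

k_d L₀/(k_a−k_d) = 0.216×32.8/(0.459−0.216) = 7.085/0.2430 = 29.16 mg/L.
e^(−k_d t) = e^(−0.216×1.260) = 0.7617; e^(−k_a t) = e^(−0.459×1.260) = 0.5608.
D = 29.16 × (0.7617 − 0.5608) + 2.75 × 0.5608 = 5.857 + 1.542 = 7.400 mg/L.
DO = C_s − D = 10.2 − 7.400 = 2.800 mg/L.

DO ≈ 2.80 mg/L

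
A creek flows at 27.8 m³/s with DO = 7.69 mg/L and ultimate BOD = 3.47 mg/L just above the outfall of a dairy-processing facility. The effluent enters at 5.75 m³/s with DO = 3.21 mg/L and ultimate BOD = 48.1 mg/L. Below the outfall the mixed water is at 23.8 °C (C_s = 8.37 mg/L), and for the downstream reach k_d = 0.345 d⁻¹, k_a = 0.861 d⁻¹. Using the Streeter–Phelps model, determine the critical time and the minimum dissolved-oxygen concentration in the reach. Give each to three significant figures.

Mixed DO = (27.8×7.69 + 5.75×3.21)/(27.8+5.75) = 232.2/33.55 = 6.922 mg/L.
Mixed L₀ = (27.8×3.47 + 5.75×48.1)/(33.55) = 373.0/33.55 = 11.12 mg/L.
Initial deficit D₀ = C_s − DO₀ = 8.37 − 6.922 = 1.448 mg/L.
t_c = (1/0.5160) ln[(0.861/0.345)(1 − 1.448×0.5160/(0.345×11.12))] = 1.938 × ln(2.010) = 1.353 d.
D_c = (0.345/0.861) × 11.12 × e^(−0.345×1.353) = 0.4007 × 11.12 × 0.6271 = 2.794 mg/L.
Minimum DO = 8.37 − 2.794 = 5.576 mg/L.

t_c ≈ 1.35 d; minimum DO ≈ 5.58 mg/L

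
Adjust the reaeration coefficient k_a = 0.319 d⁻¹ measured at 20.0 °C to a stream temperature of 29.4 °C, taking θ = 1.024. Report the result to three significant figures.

k_a(T₂) = k_a(T₁) · θ^(T₂−T₁) = 0.319 × 1.024^(29.4−20.0)
= 0.319 × 1.024^9.40 = 0.319 × 1.250 = 0.3987 d⁻¹.

k_a ≈ 0.399 d⁻¹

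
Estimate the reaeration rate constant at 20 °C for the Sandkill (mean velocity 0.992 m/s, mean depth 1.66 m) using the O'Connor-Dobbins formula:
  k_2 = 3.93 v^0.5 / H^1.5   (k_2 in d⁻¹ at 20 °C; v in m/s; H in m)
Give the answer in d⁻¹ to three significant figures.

k_2 = 3.93 × 0.992^0.5 / 1.66^1.5 = 3.93 × 0.9960 / 2.139 = 1.830 d⁻¹.

k_2 ≈ 1.83 d⁻¹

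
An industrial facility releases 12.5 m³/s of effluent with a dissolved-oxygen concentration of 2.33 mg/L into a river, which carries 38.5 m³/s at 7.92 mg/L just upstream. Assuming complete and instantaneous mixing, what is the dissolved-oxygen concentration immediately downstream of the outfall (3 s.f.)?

6.55 mg/L

Flow-weighted mixing: C = (Q_r C_r + Q_w C_w)/(Q_r + Q_w)
= (38.5×7.92 + 12.5×2.33)/(38.5 + 12.5) = 334.0/51.00 = 6.550 mg/L.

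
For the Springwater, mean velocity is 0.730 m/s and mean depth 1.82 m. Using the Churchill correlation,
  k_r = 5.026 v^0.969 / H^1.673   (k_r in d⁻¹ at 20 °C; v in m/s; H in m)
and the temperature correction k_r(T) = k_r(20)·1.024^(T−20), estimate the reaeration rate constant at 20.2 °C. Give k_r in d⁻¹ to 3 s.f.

k_r ≈ 1.37 d⁻¹

k_r(20) = 5.026 × 0.730^0.969 / 1.82^1.673 = 5.026 × 0.7372 / 2.723 = 1.360 d⁻¹.
k_r(20.2) = 1.360 × 1.024^(20.2−20) = 1.360 × 1.005 = 1.367 d⁻¹.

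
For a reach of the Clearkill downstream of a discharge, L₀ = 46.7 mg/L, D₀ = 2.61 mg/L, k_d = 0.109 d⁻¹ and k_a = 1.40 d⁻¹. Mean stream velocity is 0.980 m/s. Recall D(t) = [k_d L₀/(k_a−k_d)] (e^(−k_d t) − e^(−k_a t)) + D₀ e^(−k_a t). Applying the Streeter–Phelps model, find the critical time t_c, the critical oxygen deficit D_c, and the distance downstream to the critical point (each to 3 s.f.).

At the critical point dD/dt = 0, so k_d L₀ e^(−k_d t) = k_a D. Substituting D(t) from the Streeter–Phelps equation and solving for t gives
t_c = ln[(k_a/k_d)(1 − D₀(k_a−k_d)/(k_d L₀))] / (k_a−k_d).
Here k_a−k_d = 1.291 d⁻¹ and 1 − D₀(k_a−k_d)/(k_d L₀) = 1 − 2.61×1.291/(0.109×46.7) = 0.3381, so
t_c = ln(12.84 × 0.3381) / 1.291 = 1.468 / 1.291 = 1.137 d.
L(t_c) = L₀ e^(−k_d t_c) = 46.7 × 0.8834 = 41.26 mg/L, and at the critical point k_a D_c = k_d L, so D_c = (0.109/1.40) × 41.26 = 3.212 mg/L.
x_c = v t_c = 0.980 m/s × 1.137 d × 86400 s/d = 96300 m ≈ 96.3 km.

t_c ≈ 1.14 d; D_c ≈ 3.21 mg/L; x_c ≈ 96.3 km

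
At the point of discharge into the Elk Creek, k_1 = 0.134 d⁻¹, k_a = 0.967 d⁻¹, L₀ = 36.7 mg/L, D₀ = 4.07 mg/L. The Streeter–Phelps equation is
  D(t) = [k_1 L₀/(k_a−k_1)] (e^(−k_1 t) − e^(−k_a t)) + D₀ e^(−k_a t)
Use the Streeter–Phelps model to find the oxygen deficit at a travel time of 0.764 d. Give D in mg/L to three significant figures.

D ≈ 4.45 mg/L

k_1 L₀/(k_a−k_1) = 0.134×36.7/(0.967−0.134) = 4.918/0.8330 = 5.904 mg/L.
e^(−k_1 t) = e^(−0.134×0.7640) = 0.9027; e^(−k_a t) = e^(−0.967×0.7640) = 0.4777.
D = 5.904 × (0.9027 − 0.4777) + 4.07 × 0.4777 = 2.509 + 1.944 = 4.453 mg/L.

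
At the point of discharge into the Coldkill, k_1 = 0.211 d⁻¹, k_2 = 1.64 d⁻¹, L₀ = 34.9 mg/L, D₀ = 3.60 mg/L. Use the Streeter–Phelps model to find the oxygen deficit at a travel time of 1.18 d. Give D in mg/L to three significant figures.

D ≈ 3.79 mg/L

k_1 L₀/(k_2−k_1) = 0.211×34.9/(1.64−0.211) = 7.364/1.429 = 5.153 mg/L.
e^(−k_1 t) = e^(−0.211×1.180) = 0.7796; e^(−k_2 t) = e^(−1.64×1.180) = 0.1444.
D = 5.153 × (0.7796 − 0.1444) + 3.60 × 0.1444 = 3.273 + 0.5198 = 3.793 mg/L.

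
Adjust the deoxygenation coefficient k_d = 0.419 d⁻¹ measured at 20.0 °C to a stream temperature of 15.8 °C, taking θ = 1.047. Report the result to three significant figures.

k_d(T₂) = k_d(T₁) · θ^(T₂−T₁) = 0.419 × 1.047^(15.8−20.0)
= 0.419 × 1.047^-4.20 = 0.419 × 0.8246 = 0.3455 d⁻¹.

k_d ≈ 0.345 d⁻¹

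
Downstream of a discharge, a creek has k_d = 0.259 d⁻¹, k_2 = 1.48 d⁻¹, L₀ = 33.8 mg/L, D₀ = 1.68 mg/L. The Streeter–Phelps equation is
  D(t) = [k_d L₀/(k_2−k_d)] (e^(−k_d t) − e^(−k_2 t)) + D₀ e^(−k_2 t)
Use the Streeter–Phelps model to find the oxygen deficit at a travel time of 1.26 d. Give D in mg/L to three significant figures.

D ≈ 4.32 mg/L

k_d L₀/(k_2−k_d) = 0.259×33.8/(1.48−0.259) = 8.754/1.221 = 7.170 mg/L.
e^(−k_d t) = e^(−0.259×1.260) = 0.7216; e^(−k_2 t) = e^(−1.48×1.260) = 0.1549.
D = 7.170 × (0.7216 − 0.1549) + 1.68 × 0.1549 = 4.063 + 0.2603 = 4.323 mg/L.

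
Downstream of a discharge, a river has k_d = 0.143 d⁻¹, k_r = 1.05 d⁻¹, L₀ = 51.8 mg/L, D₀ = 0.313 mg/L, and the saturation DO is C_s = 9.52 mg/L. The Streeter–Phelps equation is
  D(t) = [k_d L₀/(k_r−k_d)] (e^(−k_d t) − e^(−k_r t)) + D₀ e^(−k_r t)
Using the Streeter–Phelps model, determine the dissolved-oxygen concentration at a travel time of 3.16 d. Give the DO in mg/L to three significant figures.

k_d L₀/(k_r−k_d) = 0.143×51.8/(1.05−0.143) = 7.407/0.9070 = 8.167 mg/L.
e^(−k_d t) = e^(−0.143×3.160) = 0.6364; e^(−k_r t) = e^(−1.05×3.160) = 0.03623.
D = 8.167 × (0.6364 − 0.03623) + 0.313 × 0.03623 = 4.902 + 0.01134 = 4.913 mg/L.
DO = C_s − D = 9.52 − 4.913 = 4.607 mg/L.

DO ≈ 4.61 mg/L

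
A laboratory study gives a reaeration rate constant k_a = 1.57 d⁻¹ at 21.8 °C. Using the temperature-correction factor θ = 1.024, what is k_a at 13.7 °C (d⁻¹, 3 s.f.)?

k_a ≈ 1.30 d⁻¹

k_a(T₂) = k_a(T₁) · θ^(T₂−T₁) = 1.57 × 1.024^(13.7−21.8)
= 1.57 × 1.024^-8.10 = 1.57 × 0.8252 = 1.296 d⁻¹.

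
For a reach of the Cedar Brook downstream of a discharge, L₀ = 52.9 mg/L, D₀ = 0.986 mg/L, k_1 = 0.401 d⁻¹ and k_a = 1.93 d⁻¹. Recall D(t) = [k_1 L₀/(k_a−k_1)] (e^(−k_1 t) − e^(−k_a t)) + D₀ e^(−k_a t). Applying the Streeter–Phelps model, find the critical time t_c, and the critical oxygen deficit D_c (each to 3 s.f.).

t_c = [1/(k_a−k_1)] ln[(k_a/k_1)(1 − D₀(k_a−k_1)/(k_1 L₀))]
= [1/(1.93−0.401)] ln[(1.93/0.401)(1 − 0.986×1.529/(0.401×52.9))]
= (1/1.529) ln[4.813 × 0.9289] = 0.6540 × ln(4.471) = 0.6540 × 1.498 = 0.9795 d.
D_c = (k_1/k_a) L₀ e^(−k_1 t_c) = (0.401/1.93) × 52.9 × e^(−0.401×0.9795) = 0.2078 × 52.9 × 0.6752 = 7.421 mg/L.

t_c ≈ 0.979 d; D_c ≈ 7.42 mg/L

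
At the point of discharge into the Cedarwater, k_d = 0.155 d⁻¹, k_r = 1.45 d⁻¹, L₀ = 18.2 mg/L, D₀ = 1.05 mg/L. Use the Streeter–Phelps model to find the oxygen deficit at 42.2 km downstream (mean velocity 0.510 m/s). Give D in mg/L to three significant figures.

Travel time t = x/v = 42.2 km / (0.510 m/s) = 42200 m / 0.510 m/s = 82750 s = 0.9577 d.
k_d L₀/(k_r−k_d) = 0.155×18.2/(1.45−0.155) = 2.821/1.295 = 2.178 mg/L.
e^(−k_d t) = e^(−0.155×0.9577) = 0.8620; e^(−k_r t) = e^(−1.45×0.9577) = 0.2494.
D = 2.178 × (0.8620 − 0.2494) + 1.05 × 0.2494 = 1.335 + 0.2619 = 1.596 mg/L.

D ≈ 1.60 mg/L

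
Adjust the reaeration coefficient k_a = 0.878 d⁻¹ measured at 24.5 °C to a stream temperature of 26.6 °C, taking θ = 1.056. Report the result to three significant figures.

k_a ≈ 0.984 d⁻¹

k_a(T₂) = k_a(T₁) · θ^(T₂−T₁) = 0.878 × 1.056^(26.6−24.5)
= 0.878 × 1.056^2.10 = 0.878 × 1.121 = 0.9844 d⁻¹.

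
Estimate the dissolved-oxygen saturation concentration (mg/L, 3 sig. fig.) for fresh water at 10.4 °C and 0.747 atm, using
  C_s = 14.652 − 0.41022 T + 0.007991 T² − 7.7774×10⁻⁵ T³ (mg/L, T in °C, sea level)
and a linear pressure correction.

At sea level: C_s = 14.652 − 0.41022×10.4 + 0.007991×10.4² − 7.7774×10⁻⁵×10.4³ = 11.16 mg/L.
Pressure correction: C_s' = 11.16 × 0.747 = 8.338 mg/L.

C_s ≈ 8.34 mg/L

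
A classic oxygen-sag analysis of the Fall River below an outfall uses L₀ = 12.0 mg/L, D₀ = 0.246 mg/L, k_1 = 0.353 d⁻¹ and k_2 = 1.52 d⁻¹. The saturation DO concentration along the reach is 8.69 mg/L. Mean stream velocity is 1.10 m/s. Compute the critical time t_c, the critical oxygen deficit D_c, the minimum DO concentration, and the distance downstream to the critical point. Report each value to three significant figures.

t_c ≈ 1.19 d; D_c ≈ 1.83 mg/L; min DO ≈ 6.86 mg/L; x_c ≈ 113 km

At the critical point dD/dt = 0, so k_1 L₀ e^(−k_1 t) = k_2 D. Substituting D(t) from the Streeter–Phelps equation and solving for t gives
t_c = ln[(k_2/k_1)(1 − D₀(k_2−k_1)/(k_1 L₀))] / (k_2−k_1).
Here k_2−k_1 = 1.167 d⁻¹ and 1 − D₀(k_2−k_1)/(k_1 L₀) = 1 − 0.246×1.167/(0.353×12.0) = 0.9322, so
t_c = ln(4.306 × 0.9322) / 1.167 = 1.390 / 1.167 = 1.191 d.
L(t_c) = L₀ e^(−k_1 t_c) = 12.0 × 0.6568 = 7.881 mg/L, and at the critical point k_2 D_c = k_1 L, so D_c = (0.353/1.52) × 7.881 = 1.830 mg/L.
Minimum DO = C_s − D_c = 8.69 − 1.830 = 6.860 mg/L.
x_c = v t_c = 1.10 m/s × 1.191 d × 86400 s/d = 113200 m ≈ 113 km.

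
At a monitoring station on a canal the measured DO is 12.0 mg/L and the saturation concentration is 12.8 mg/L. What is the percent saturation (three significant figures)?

93.8 % saturation

% saturation = C/C_s × 100 = 12.0/12.8 × 100 = 93.8 %.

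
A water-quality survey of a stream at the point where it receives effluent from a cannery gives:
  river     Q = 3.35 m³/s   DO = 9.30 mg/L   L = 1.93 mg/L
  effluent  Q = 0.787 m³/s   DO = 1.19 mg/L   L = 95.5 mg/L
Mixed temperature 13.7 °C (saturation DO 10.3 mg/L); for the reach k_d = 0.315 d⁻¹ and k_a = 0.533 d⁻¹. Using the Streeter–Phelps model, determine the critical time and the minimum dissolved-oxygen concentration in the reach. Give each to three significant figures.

t_c ≈ 1.98 d; minimum DO ≈ 4.06 mg/L

Mixed DO = (3.35×9.30 + 0.787×1.19)/(3.35+0.787) = 32.09/4.137 = 7.757 mg/L.
Mixed L₀ = (3.35×1.93 + 0.787×95.5)/(4.137) = 81.62/4.137 = 19.73 mg/L.
Initial deficit D₀ = C_s − DO₀ = 10.3 − 7.757 = 2.543 mg/L.
t_c = (1/0.2180) ln[(0.533/0.315)(1 − 2.543×0.2180/(0.315×19.73))] = 4.587 × ln(1.541) = 1.984 d.
D_c = (0.315/0.533) × 19.73 × e^(−0.315×1.984) = 0.5910 × 19.73 × 0.5353 = 6.242 mg/L.
Minimum DO = 10.3 − 6.242 = 4.058 mg/L.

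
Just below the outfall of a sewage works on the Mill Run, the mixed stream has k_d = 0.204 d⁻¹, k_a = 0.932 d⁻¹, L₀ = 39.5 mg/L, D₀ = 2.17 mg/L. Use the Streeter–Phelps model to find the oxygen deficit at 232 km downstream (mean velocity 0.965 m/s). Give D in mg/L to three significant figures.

D ≈ 5.61 mg/L

Travel time t = x/v = 232 km / (0.965 m/s) = 232000 m / 0.965 m/s = 240400 s = 2.783 d.
k_d L₀/(k_a−k_d) = 0.204×39.5/(0.932−0.204) = 8.058/0.7280 = 11.07 mg/L.
e^(−k_d t) = e^(−0.204×2.783) = 0.5669; e^(−k_a t) = e^(−0.932×2.783) = 0.07477.
D = 11.07 × (0.5669 − 0.07477) + 2.17 × 0.07477 = 5.447 + 0.1622 = 5.609 mg/L.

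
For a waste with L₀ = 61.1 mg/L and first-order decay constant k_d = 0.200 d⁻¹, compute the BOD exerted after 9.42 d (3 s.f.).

y_t = L₀(1 − e^(−k_d t)) = 61.1 × (1 − e^(−0.200×9.42))
= 61.1 × (1 − 0.1520) = 61.1 × 0.8480 = 51.81 mg/L.

y ≈ 51.8 mg/L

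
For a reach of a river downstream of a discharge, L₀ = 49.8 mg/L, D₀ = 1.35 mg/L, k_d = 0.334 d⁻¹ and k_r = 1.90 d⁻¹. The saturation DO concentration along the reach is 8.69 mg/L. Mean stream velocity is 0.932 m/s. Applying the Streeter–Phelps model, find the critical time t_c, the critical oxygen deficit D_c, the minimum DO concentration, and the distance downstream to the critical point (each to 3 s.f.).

At the critical point dD/dt = 0, so k_d L₀ e^(−k_d t) = k_r D. Substituting D(t) from the Streeter–Phelps equation and solving for t gives
t_c = ln[(k_r/k_d)(1 − D₀(k_r−k_d)/(k_d L₀))] / (k_r−k_d).
Here k_r−k_d = 1.566 d⁻¹ and 1 − D₀(k_r−k_d)/(k_d L₀) = 1 − 1.35×1.566/(0.334×49.8) = 0.8729, so
t_c = ln(5.689 × 0.8729) / 1.566 = 1.603 / 1.566 = 1.023 d.
L(t_c) = L₀ e^(−k_d t_c) = 49.8 × 0.7105 = 35.38 mg/L, and at the critical point k_r D_c = k_d L, so D_c = (0.334/1.90) × 35.38 = 6.220 mg/L.
Minimum DO = C_s − D_c = 8.69 − 6.220 = 2.470 mg/L.
x_c = v t_c = 0.932 m/s × 1.023 d × 86400 s/d = 82400 m ≈ 82.4 km.

t_c ≈ 1.02 d; D_c ≈ 6.22 mg/L; min DO ≈ 2.47 mg/L; x_c ≈ 82.4 km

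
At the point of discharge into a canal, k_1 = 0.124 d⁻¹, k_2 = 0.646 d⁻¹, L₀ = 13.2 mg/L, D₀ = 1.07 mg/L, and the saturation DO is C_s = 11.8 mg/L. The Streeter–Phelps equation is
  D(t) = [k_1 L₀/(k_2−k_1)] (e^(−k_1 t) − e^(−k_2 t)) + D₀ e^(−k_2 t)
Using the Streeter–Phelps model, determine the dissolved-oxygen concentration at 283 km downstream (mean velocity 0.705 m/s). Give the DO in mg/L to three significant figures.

Travel time t = x/v = 283 km / (0.705 m/s) = 283000 m / 0.705 m/s = 401400 s = 4.646 d.
k_1 L₀/(k_2−k_1) = 0.124×13.2/(0.646−0.124) = 1.637/0.5220 = 3.136 mg/L.
e^(−k_1 t) = e^(−0.124×4.646) = 0.5621; e^(−k_2 t) = e^(−0.646×4.646) = 0.04972.
D = 3.136 × (0.5621 − 0.04972) + 1.07 × 0.04972 = 1.607 + 0.05320 = 1.660 mg/L.
DO = C_s − D = 11.8 − 1.660 = 10.14 mg/L.

DO ≈ 10.1 mg/L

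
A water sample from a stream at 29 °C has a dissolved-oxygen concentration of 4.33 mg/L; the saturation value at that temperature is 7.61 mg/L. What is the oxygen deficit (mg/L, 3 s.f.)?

D ≈ 3.28 mg/L

D = C_s − C = 7.61 − 4.33 = 3.28 mg/L.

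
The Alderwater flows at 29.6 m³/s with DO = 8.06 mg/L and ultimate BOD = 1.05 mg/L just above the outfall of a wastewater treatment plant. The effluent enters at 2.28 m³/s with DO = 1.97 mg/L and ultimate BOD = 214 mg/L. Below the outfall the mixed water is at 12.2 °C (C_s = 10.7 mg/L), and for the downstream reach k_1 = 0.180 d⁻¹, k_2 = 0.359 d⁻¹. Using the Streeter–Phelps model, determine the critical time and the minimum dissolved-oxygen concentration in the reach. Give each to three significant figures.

t_c ≈ 2.69 d; minimum DO ≈ 5.67 mg/L

Mixed DO = (29.6×8.06 + 2.28×1.97)/(29.6+2.28) = 243.1/31.88 = 7.624 mg/L.
Mixed L₀ = (29.6×1.05 + 2.28×214)/(31.88) = 519.0/31.88 = 16.28 mg/L.
Initial deficit D₀ = C_s − DO₀ = 10.7 − 7.624 = 3.076 mg/L.
t_c = (1/0.1790) ln[(0.359/0.180)(1 − 3.076×0.1790/(0.180×16.28))] = 5.587 × ln(1.620) = 2.694 d.
D_c = (0.180/0.359) × 16.28 × e^(−0.180×2.694) = 0.5014 × 16.28 × 0.6157 = 5.026 mg/L.
Minimum DO = 10.7 − 5.026 = 5.674 mg/L.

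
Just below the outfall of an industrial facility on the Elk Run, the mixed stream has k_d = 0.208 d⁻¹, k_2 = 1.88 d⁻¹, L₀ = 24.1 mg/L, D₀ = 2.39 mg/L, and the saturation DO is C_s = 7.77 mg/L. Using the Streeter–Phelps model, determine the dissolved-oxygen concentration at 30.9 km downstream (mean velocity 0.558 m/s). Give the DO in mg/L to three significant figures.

Travel time t = x/v = 30.9 km / (0.558 m/s) = 30900 m / 0.558 m/s = 55380 s = 0.6409 d.
k_d L₀/(k_2−k_d) = 0.208×24.1/(1.88−0.208) = 5.013/1.672 = 2.998 mg/L.
e^(−k_d t) = e^(−0.208×0.6409) = 0.8752; e^(−k_2 t) = e^(−1.88×0.6409) = 0.2997.
D = 2.998 × (0.8752 − 0.2997) + 2.39 × 0.2997 = 1.725 + 0.7163 = 2.442 mg/L.
DO = C_s − D = 7.77 − 2.442 = 5.328 mg/L.

DO ≈ 5.33 mg/L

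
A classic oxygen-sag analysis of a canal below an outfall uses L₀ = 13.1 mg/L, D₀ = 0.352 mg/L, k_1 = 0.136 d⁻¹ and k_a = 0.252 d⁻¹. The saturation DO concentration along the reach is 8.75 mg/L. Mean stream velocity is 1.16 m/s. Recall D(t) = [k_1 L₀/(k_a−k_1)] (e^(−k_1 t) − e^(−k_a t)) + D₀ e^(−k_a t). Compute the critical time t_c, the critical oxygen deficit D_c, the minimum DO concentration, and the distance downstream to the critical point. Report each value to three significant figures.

With k_a/k_1 = 1.853 and 1 − D₀(k_a−k_1)/(k_1 L₀) = 0.9771,
t_c = ln(1.853 × 0.9771) / (0.252 − 0.136) = ln(1.810) / 0.1160 = 0.5936/0.1160 = 5.117 d.
L(t_c) = L₀ e^(−k_1 t_c) = 13.1 × 0.4986 = 6.532 mg/L, and at the critical point k_a D_c = k_1 L, so D_c = (0.136/0.252) × 6.532 = 3.525 mg/L.
Minimum DO = C_s − D_c = 8.75 − 3.525 = 5.225 mg/L.
x_c = v t_c = 1.16 m/s × 5.117 d × 86400 s/d = 512900 m ≈ 513 km.

t_c ≈ 5.12 d; D_c ≈ 3.53 mg/L; min DO ≈ 5.22 mg/L; x_c ≈ 513 km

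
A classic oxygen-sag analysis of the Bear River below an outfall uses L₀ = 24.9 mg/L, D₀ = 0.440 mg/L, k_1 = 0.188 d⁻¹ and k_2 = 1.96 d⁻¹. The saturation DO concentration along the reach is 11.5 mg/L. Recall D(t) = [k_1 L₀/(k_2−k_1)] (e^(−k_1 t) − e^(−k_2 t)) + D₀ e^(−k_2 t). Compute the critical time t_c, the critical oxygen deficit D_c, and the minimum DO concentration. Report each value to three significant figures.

t_c ≈ 1.22 d; D_c ≈ 1.90 mg/L; min DO ≈ 9.60 mg/L

At the critical point dD/dt = 0, so k_1 L₀ e^(−k_1 t) = k_2 D. Substituting D(t) from the Streeter–Phelps equation and solving for t gives
t_c = ln[(k_2/k_1)(1 − D₀(k_2−k_1)/(k_1 L₀))] / (k_2−k_1).
Here k_2−k_1 = 1.772 d⁻¹ and 1 − D₀(k_2−k_1)/(k_1 L₀) = 1 − 0.440×1.772/(0.188×24.9) = 0.8334, so
t_c = ln(10.43 × 0.8334) / 1.772 = 2.162 / 1.772 = 1.220 d.
D_c = (k_1/k_2) L₀ e^(−k_1 t_c) = (0.188/1.96) × 24.9 × e^(−0.188×1.220) = 0.09592 × 24.9 × 0.7950 = 1.899 mg/L.
Minimum DO = C_s − D_c = 11.5 − 1.899 = 9.601 mg/L.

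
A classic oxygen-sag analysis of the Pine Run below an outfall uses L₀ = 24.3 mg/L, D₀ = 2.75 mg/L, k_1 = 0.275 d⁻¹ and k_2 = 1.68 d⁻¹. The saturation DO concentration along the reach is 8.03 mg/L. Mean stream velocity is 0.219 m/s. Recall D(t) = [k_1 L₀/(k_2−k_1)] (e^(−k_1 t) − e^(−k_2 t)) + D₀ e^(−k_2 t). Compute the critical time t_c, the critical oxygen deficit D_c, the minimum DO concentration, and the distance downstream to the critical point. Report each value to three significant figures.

At the critical point dD/dt = 0, so k_1 L₀ e^(−k_1 t) = k_2 D. Substituting D(t) from the Streeter–Phelps equation and solving for t gives
t_c = ln[(k_2/k_1)(1 − D₀(k_2−k_1)/(k_1 L₀))] / (k_2−k_1).
Here k_2−k_1 = 1.405 d⁻¹ and 1 − D₀(k_2−k_1)/(k_1 L₀) = 1 − 2.75×1.405/(0.275×24.3) = 0.4218, so
t_c = ln(6.109 × 0.4218) / 1.405 = 0.9466 / 1.405 = 0.6737 d.
D_c = (k_1/k_2) L₀ e^(−k_1 t_c) = (0.275/1.68) × 24.3 × e^(−0.275×0.6737) = 0.1637 × 24.3 × 0.8309 = 3.305 mg/L.
Minimum DO = C_s − D_c = 8.03 − 3.305 = 4.725 mg/L.
x_c = v t_c = 0.219 m/s × 0.6737 d × 86400 s/d = 12750 m ≈ 12.7 km.

t_c ≈ 0.674 d; D_c ≈ 3.30 mg/L; min DO ≈ 4.73 mg/L; x_c ≈ 12.7 km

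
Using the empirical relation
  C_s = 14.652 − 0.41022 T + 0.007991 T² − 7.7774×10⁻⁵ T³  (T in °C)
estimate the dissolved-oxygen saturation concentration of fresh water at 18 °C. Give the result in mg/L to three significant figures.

C_s ≈ 9.40 mg/L

C_s = 14.652 − 0.41022×18 + 0.007991×18² − 7.7774×10⁻⁵×18³ = 9.404 mg/L.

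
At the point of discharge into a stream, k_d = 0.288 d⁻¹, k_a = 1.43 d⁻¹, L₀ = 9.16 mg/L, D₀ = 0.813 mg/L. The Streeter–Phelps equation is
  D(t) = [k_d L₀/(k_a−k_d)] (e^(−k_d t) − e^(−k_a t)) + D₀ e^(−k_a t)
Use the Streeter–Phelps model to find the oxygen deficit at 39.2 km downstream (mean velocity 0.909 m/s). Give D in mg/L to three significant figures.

Travel time t = x/v = 39.2 km / (0.909 m/s) = 39200 m / 0.909 m/s = 43120 s = 0.4991 d.
k_d L₀/(k_a−k_d) = 0.288×9.16/(1.43−0.288) = 2.638/1.142 = 2.310 mg/L.
e^(−k_d t) = e^(−0.288×0.4991) = 0.8661; e^(−k_a t) = e^(−1.43×0.4991) = 0.4898.
D = 2.310 × (0.8661 − 0.4898) + 0.813 × 0.4898 = 0.8693 + 0.3982 = 1.267 mg/L.

D ≈ 1.27 mg/L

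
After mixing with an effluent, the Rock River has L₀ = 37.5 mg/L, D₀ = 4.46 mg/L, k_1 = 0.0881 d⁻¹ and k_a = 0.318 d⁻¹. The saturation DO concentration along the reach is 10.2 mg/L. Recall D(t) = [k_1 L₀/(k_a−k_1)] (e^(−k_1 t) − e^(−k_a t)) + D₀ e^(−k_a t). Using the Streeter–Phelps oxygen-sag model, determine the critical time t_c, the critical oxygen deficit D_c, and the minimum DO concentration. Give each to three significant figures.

t_c = [1/(k_a−k_1)] ln[(k_a/k_1)(1 − D₀(k_a−k_1)/(k_1 L₀))]
= [1/(0.318−0.0881)] ln[(0.318/0.0881)(1 − 4.46×0.2299/(0.0881×37.5))]
= (1/0.2299) ln[3.610 × 0.6896] = 4.350 × ln(2.489) = 4.350 × 0.9120 = 3.967 d.
L(t_c) = L₀ e^(−k_1 t_c) = 37.5 × 0.7051 = 26.44 mg/L, and at the critical point k_a D_c = k_1 L, so D_c = (0.0881/0.318) × 26.44 = 7.325 mg/L.
Minimum DO = C_s − D_c = 10.2 − 7.325 = 2.875 mg/L.

t_c ≈ 3.97 d; D_c ≈ 7.32 mg/L; min DO ≈ 2.88 mg/L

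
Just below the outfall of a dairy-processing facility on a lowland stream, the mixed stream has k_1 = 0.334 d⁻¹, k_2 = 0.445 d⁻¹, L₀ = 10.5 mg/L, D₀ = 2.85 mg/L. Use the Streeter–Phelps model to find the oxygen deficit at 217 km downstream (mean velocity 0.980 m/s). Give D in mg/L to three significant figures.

D ≈ 4.23 mg/L

Travel time t = x/v = 217 km / (0.980 m/s) = 217000 m / 0.980 m/s = 221400 s = 2.563 d.
k_1 L₀/(k_2−k_1) = 0.334×10.5/(0.445−0.334) = 3.507/0.1110 = 31.59 mg/L.
e^(−k_1 t) = e^(−0.334×2.563) = 0.4249; e^(−k_2 t) = e^(−0.445×2.563) = 0.3197.
D = 31.59 × (0.4249 − 0.3197) + 2.85 × 0.3197 = 3.324 + 0.9111 = 4.235 mg/L.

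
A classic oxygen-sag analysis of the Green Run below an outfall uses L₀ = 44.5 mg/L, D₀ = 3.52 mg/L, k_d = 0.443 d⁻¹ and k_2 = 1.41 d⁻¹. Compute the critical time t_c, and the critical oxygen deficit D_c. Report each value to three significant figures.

t_c ≈ 1.00 d; D_c ≈ 8.97 mg/L

With k_2/k_d = 3.183 and 1 − D₀(k_2−k_d)/(k_d L₀) = 0.8273,
t_c = ln(3.183 × 0.8273) / (1.41 − 0.443) = ln(2.633) / 0.9670 = 0.9682/0.9670 = 1.001 d.
L(t_c) = L₀ e^(−k_d t_c) = 44.5 × 0.6417 = 28.56 mg/L, and at the critical point k_2 D_c = k_d L, so D_c = (0.443/1.41) × 28.56 = 8.972 mg/L.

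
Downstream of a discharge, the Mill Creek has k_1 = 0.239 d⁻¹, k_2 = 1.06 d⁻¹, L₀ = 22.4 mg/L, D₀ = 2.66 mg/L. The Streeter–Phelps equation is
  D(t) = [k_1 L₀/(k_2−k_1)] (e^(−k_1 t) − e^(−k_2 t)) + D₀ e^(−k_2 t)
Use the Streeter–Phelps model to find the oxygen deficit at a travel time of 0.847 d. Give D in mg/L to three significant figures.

k_1 L₀/(k_2−k_1) = 0.239×22.4/(1.06−0.239) = 5.354/0.8210 = 6.521 mg/L.
e^(−k_1 t) = e^(−0.239×0.8470) = 0.8167; e^(−k_2 t) = e^(−1.06×0.8470) = 0.4075.
D = 6.521 × (0.8167 − 0.4075) + 2.66 × 0.4075 = 2.669 + 1.084 = 3.753 mg/L.

D ≈ 3.75 mg/L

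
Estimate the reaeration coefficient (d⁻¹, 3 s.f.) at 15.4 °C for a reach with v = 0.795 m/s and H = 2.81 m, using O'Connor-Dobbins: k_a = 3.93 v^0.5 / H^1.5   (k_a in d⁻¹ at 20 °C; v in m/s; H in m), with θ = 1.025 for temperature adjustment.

k_a ≈ 0.664 d⁻¹

k_a(20) = 3.93 × 0.795^0.5 / 2.81^1.5 = 3.93 × 0.8916 / 4.710 = 0.7439 d⁻¹.
k_a(15.4) = 0.7439 × 1.025^(15.4−20) = 0.7439 × 0.8926 = 0.6640 d⁻¹.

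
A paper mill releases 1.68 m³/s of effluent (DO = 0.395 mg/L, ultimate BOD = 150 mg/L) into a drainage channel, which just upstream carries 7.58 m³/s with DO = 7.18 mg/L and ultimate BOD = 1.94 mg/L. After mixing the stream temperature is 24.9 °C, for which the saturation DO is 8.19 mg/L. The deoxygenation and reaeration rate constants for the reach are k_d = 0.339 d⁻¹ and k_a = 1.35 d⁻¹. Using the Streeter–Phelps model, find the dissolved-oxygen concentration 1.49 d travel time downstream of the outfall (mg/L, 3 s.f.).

Mixed DO = (7.58×7.18 + 1.68×0.395)/(7.58+1.68) = 55.09/9.260 = 5.949 mg/L.
Mixed L₀ = (7.58×1.94 + 1.68×150)/(9.260) = 266.7/9.260 = 28.80 mg/L.
Initial deficit D₀ = C_s − DO₀ = 8.19 − 5.949 = 2.241 mg/L.
D(1.49) = [0.339×28.80/(1.35−0.339)](e^(−0.339×1.49) − e^(−1.35×1.49)) + 2.241 e^(−1.35×1.49)
= 9.658 × (0.6034 − 0.1338) + 2.241 × 0.1338 = 4.836 mg/L.
DO = 8.19 − 4.836 = 3.354 mg/L.

DO ≈ 3.35 mg/L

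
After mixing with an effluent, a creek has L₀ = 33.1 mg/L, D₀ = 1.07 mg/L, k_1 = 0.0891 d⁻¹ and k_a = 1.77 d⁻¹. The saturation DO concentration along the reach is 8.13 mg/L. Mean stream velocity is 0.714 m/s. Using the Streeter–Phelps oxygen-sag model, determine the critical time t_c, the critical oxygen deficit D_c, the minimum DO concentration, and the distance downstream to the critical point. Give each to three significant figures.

At the critical point dD/dt = 0, so k_1 L₀ e^(−k_1 t) = k_a D. Substituting D(t) from the Streeter–Phelps equation and solving for t gives
t_c = ln[(k_a/k_1)(1 − D₀(k_a−k_1)/(k_1 L₀))] / (k_a−k_1).
Here k_a−k_1 = 1.681 d⁻¹ and 1 − D₀(k_a−k_1)/(k_1 L₀) = 1 − 1.07×1.681/(0.0891×33.1) = 0.3902, so
t_c = ln(19.87 × 0.3902) / 1.681 = 2.048 / 1.681 = 1.218 d.
L(t_c) = L₀ e^(−k_1 t_c) = 33.1 × 0.8971 = 29.70 mg/L, and at the critical point k_a D_c = k_1 L, so D_c = (0.0891/1.77) × 29.70 = 1.495 mg/L.
Minimum DO = C_s − D_c = 8.13 − 1.495 = 6.635 mg/L.
x_c = v t_c = 0.714 m/s × 1.218 d × 86400 s/d = 75150 m ≈ 75.2 km.

t_c ≈ 1.22 d; D_c ≈ 1.49 mg/L; min DO ≈ 6.64 mg/L; x_c ≈ 75.2 km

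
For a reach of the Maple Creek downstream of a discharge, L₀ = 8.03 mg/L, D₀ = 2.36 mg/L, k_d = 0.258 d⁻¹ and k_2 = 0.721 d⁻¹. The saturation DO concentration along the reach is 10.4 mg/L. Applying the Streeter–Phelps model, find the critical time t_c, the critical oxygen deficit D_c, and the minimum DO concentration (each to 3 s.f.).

t_c ≈ 0.601 d; D_c ≈ 2.46 mg/L; min DO ≈ 7.94 mg/L

With k_2/k_d = 2.795 and 1 − D₀(k_2−k_d)/(k_d L₀) = 0.4726,
t_c = ln(2.795 × 0.4726) / (0.721 − 0.258) = ln(1.321) / 0.4630 = 0.2781/0.4630 = 0.6007 d.
L(t_c) = L₀ e^(−k_d t_c) = 8.03 × 0.8564 = 6.877 mg/L, and at the critical point k_2 D_c = k_d L, so D_c = (0.258/0.721) × 6.877 = 2.461 mg/L.
Minimum DO = C_s − D_c = 10.4 − 2.461 = 7.939 mg/L.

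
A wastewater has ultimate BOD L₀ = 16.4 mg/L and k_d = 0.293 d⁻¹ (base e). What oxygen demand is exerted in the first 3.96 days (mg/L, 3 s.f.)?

y_t = L₀(1 − e^(−k_d t)) = 16.4 × (1 − e^(−0.293×3.96))
= 16.4 × (1 − 0.3134) = 16.4 × 0.6866 = 11.26 mg/L.

y ≈ 11.3 mg/L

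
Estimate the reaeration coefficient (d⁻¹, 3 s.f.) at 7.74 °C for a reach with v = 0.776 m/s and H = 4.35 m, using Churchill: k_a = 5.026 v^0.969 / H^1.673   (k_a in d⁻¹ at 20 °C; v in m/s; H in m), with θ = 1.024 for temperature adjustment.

k_a ≈ 0.251 d⁻¹

k_a(20) = 5.026 × 0.776^0.969 / 4.35^1.673 = 5.026 × 0.7821 / 11.70 = 0.3360 d⁻¹.
k_a(7.74) = 0.3360 × 1.024^(7.74−20) = 0.3360 × 0.7477 = 0.2512 d⁻¹.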